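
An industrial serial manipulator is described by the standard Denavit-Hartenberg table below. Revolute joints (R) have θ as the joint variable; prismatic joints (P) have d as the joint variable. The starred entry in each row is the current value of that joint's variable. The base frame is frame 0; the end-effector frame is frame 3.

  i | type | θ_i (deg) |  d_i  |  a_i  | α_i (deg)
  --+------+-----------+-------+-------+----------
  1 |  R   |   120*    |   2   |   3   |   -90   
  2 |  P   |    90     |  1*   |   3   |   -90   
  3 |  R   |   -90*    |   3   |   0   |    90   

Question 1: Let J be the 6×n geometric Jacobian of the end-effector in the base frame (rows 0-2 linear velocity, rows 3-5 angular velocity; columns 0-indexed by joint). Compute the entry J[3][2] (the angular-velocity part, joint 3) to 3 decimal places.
axis z_2 = (0.5000,-0.8660,-0.0000); lever o_n−o_2 = (1.5000,-2.5981,-0.0000)
cross product → J_v[:, 2] = (-0.0000,-0.0000,0.0000)
J_ω[:, 2] = z_2
entry J[3][2] = 0.5000

0.500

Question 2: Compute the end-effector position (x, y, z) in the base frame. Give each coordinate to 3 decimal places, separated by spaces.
-0.866 -0.500 -1.000

after link 1: o_1 = (-1.5000, 2.5981, 2.0000)
after link 2: o_2 = (-2.3660, 2.0981, -1.0000)
after link 3: o_3 = (-0.8660, -0.5000, -1.0000)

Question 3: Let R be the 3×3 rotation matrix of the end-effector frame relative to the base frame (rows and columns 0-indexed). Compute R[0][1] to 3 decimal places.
0.500

End-effector y-axis (col 1 of R) = (0.5000,-0.8660,-0.0000)
R[0][1] = 0.5000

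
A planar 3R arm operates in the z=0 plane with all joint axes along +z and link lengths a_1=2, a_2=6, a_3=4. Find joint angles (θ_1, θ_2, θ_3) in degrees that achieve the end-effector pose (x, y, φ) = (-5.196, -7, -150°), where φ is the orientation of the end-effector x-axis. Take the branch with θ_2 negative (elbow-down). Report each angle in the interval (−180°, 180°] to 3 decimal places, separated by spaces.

-8.210 -120.001 -21.788

wrist centre = target − a_3·(cos φ, sin φ) = (-1.7319, -5.0000)
cos θ_2 = (27.9995−2²−6²)/(2·2·6) = -0.5000; θ_2 = -120.0015° (elbow-down)
β = atan2(-5.0000,-1.7319) = -109.1050°; ψ = atan2(-5.1961,-1.0001) = -100.8950°
θ_1 = β − ψ = -8.2101°
θ_3 = φ − θ_1 − θ_2 = -21.7885° (wrapped to (-180°,180°])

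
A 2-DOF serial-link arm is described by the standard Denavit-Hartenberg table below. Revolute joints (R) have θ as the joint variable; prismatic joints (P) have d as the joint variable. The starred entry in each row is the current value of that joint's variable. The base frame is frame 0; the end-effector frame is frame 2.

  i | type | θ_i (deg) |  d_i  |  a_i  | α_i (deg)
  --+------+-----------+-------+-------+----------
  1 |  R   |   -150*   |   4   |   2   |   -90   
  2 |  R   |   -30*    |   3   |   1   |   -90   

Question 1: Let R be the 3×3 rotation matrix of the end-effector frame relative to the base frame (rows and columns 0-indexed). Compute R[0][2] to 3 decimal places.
End-effector z-axis (col 2 of R) = (-0.4330,-0.2500,-0.8660)
R[0][2] = -0.4330

-0.433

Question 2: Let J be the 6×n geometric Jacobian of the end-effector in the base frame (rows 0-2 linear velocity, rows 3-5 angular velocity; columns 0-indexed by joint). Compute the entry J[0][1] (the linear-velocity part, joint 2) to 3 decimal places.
-0.433

axis z_1 = (0.5000,-0.8660,0.0000); lever o_n−o_1 = (0.7500,-3.0311,0.5000)
cross product → J_v[:, 1] = (-0.4330,-0.2500,-0.8660)
J_ω[:, 1] = z_1
entry J[0][1] = -0.4330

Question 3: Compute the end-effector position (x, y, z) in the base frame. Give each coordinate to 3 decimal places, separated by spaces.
-0.982 -4.031 4.500

after link 1: o_1 = (-1.7321, -1.0000, 4.0000)
after link 2: o_2 = (-0.9821, -4.0311, 4.5000)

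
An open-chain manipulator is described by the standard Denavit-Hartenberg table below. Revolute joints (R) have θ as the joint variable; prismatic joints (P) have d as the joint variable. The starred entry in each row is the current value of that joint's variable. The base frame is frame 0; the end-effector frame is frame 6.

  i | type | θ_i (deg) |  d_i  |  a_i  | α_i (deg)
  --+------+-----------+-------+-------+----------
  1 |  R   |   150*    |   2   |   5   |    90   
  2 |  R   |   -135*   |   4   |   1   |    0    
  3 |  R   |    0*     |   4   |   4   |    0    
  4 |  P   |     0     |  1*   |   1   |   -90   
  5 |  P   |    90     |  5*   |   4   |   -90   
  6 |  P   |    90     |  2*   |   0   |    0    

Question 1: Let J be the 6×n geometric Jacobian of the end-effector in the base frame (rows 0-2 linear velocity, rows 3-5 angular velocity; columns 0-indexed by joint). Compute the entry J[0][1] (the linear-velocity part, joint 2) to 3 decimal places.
-5.511

axis z_1 = (0.5000,0.8660,0.0000); lever o_n−o_1 = (1.8876,4.6837,-6.3640)
cross product → J_v[:, 1] = (-5.5114,3.1820,0.7071)
J_ω[:, 1] = z_1
entry J[0][1] = -5.5114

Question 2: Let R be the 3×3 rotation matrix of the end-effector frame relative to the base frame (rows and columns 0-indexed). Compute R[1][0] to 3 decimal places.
End-effector x-axis (col 0 of R) = (0.6124,-0.3536,0.7071)
R[1][0] = -0.3536

-0.354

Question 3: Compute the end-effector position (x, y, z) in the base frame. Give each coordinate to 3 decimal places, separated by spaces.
after link 1: o_1 = (-4.3301, 2.5000, 2.0000)
after link 2: o_2 = (-1.7178, 5.6105, 1.2929)
after link 3: o_3 = (2.7317, 7.6604, -1.5355)
after link 4: o_4 = (3.8441, 8.1729, -2.2426)
after link 5: o_5 = (-1.2178, 6.4766, -5.7782)
after link 6: o_6 = (-2.4425, 7.1837, -4.3640)

-2.442 7.184 -4.364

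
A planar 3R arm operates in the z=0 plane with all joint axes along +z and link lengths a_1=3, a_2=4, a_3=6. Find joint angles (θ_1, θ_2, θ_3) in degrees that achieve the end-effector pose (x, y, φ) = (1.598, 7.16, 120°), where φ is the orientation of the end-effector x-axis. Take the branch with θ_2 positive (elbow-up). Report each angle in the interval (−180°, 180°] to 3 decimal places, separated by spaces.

wrist centre = target − a_3·(cos φ, sin φ) = (4.5980, 1.9638)
cos θ_2 = (24.9983−3²−4²)/(2·3·4) = -0.0001; θ_2 = 90.0041° (elbow-up)
β = atan2(1.9638,4.5980) = 23.1278°; ψ = atan2(4.0000,2.9997) = 53.1327°
θ_1 = β − ψ = -30.0049°
θ_3 = φ − θ_1 − θ_2 = 60.0009° (wrapped to (-180°,180°])

-30.005 90.004 60.001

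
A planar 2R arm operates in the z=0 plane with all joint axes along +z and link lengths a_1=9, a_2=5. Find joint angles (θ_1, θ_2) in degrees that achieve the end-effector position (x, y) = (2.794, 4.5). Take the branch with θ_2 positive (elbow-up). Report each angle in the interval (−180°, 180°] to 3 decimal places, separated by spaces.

cos θ_2 = (28.0564−9²−5²)/(2·9·5) = -0.8660; θ_2 = 150.0016° (elbow-up)
β = atan2(4.5000,2.7940) = 58.1643°; ψ = atan2(2.4999,4.6698) = 28.1614°
θ_1 = β − ψ = 30.0029°

30.003 150.002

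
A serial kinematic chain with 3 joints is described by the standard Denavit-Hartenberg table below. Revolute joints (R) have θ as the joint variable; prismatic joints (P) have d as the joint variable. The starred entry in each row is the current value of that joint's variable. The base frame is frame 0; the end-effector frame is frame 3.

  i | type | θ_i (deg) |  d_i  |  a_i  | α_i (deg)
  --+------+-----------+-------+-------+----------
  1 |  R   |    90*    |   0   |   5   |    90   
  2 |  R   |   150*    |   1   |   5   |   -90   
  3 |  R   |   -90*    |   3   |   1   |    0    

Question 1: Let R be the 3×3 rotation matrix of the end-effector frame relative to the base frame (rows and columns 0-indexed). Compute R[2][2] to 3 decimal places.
-0.866

End-effector z-axis (col 2 of R) = (0.0000,-0.5000,-0.8660)
R[2][2] = -0.8660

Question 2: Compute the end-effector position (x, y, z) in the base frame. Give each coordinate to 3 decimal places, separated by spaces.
2.000 -0.830 -0.098

after link 1: o_1 = (0.0000, 5.0000, 0.0000)
after link 2: o_2 = (1.0000, 0.6699, 2.5000)
after link 3: o_3 = (2.0000, -0.8301, -0.0981)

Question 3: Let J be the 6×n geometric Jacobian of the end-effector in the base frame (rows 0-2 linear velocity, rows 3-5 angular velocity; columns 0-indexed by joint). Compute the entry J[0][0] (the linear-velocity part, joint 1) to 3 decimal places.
0.830

axis z_0 = ẑ; lever o_n−o_0 = (2.0000,-0.8301,-0.0981)
cross product → J_v[:, 0] = (0.8301,2.0000,-0.0000)
J_ω[:, 0] = z_0
entry J[0][0] = 0.8301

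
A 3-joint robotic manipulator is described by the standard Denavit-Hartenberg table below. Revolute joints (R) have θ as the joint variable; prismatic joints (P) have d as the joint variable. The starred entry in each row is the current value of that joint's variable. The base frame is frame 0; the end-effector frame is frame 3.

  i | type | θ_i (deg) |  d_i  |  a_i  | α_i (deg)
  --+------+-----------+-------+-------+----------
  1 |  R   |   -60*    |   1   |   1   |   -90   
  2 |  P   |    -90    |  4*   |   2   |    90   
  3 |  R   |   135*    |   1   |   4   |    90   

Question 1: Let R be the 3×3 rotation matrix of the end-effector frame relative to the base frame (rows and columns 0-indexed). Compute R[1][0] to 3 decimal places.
0.354

End-effector x-axis (col 0 of R) = (0.6124,0.3536,-0.7071)
R[1][0] = 0.3536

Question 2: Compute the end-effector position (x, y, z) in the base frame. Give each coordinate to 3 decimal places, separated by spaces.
5.914 3.414 0.172

after link 1: o_1 = (0.5000, -0.8660, 1.0000)
after link 2: o_2 = (3.9641, 1.1340, 3.0000)
after link 3: o_3 = (5.9136, 3.4142, 0.1716)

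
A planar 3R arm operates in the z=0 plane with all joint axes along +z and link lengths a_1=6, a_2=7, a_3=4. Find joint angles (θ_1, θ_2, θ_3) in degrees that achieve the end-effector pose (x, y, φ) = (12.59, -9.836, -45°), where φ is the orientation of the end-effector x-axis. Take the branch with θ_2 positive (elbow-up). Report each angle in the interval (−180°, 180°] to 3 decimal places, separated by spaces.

wrist centre = target − a_3·(cos φ, sin φ) = (9.7616, -7.0076)
cos θ_2 = (144.3944−6²−7²)/(2·6·7) = 0.7071; θ_2 = 45.0025° (elbow-up)
β = atan2(-7.0076,9.7616) = -35.6736°; ψ = atan2(4.9500,10.9495) = 24.3263°
θ_1 = β − ψ = -59.9999°
θ_3 = φ − θ_1 − θ_2 = -30.0026° (wrapped to (-180°,180°])

-60.000 45.002 -30.003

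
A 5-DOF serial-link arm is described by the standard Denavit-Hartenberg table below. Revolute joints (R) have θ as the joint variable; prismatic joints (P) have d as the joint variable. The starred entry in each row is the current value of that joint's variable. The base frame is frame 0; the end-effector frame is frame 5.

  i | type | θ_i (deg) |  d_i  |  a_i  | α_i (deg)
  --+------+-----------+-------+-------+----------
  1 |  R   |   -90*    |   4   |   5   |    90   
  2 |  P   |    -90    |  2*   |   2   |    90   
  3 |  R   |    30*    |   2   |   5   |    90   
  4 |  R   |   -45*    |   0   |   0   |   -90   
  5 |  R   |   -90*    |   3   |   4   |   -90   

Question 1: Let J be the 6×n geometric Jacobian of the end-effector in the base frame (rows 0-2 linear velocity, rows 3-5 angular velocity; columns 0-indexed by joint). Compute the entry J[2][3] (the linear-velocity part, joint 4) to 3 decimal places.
axis z_3 = (0.8660,0.0000,-0.5000); lever o_n−o_3 = (2.4034,2.1213,-3.8371)
cross product → J_v[:, 3] = (1.0607,2.1213,1.8371)
J_ω[:, 3] = z_3
entry J[2][3] = 1.8371

1.837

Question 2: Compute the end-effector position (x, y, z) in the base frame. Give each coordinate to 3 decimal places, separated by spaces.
after link 1: o_1 = (0.0000, -5.0000, 4.0000)
after link 2: o_2 = (-2.0000, -5.0000, 2.0000)
after link 3: o_3 = (-4.5000, -3.0000, -2.3301)
after link 4: o_4 = (-4.5000, -3.0000, -2.3301)
after link 5: o_5 = (-2.0966, -0.8787, -6.1672)

-2.097 -0.879 -6.167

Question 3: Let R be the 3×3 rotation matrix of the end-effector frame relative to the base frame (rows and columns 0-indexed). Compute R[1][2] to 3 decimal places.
End-effector z-axis (col 2 of R) = (-0.3536,-0.7071,-0.6124)
R[1][2] = -0.7071

-0.707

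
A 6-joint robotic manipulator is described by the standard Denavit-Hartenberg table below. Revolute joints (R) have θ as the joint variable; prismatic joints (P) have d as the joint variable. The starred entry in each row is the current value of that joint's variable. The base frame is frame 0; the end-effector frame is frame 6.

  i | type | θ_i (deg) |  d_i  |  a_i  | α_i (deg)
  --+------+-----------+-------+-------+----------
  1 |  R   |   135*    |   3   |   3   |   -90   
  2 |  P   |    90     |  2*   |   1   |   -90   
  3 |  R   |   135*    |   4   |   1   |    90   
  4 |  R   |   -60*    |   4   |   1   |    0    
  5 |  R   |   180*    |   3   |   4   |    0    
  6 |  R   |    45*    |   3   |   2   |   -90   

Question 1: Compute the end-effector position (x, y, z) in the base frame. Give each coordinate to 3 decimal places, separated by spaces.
after link 1: o_1 = (-2.1213, 2.1213, 3.0000)
after link 2: o_2 = (-3.5355, 0.7071, 2.0000)
after link 3: o_3 = (-0.2071, -1.6213, 2.7071)
after link 4: o_4 = (1.4305, 1.2411, 0.2322)
after link 5: o_5 = (4.3800, -0.7084, -3.3033)
after link 6: o_6 = (5.2801, -0.5404, -6.7906)

5.280 -0.540 -6.791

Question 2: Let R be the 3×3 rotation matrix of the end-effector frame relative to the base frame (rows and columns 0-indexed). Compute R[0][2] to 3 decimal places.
End-effector z-axis (col 2 of R) = (-0.8124,0.5536,-0.1830)
R[0][2] = -0.8124

-0.812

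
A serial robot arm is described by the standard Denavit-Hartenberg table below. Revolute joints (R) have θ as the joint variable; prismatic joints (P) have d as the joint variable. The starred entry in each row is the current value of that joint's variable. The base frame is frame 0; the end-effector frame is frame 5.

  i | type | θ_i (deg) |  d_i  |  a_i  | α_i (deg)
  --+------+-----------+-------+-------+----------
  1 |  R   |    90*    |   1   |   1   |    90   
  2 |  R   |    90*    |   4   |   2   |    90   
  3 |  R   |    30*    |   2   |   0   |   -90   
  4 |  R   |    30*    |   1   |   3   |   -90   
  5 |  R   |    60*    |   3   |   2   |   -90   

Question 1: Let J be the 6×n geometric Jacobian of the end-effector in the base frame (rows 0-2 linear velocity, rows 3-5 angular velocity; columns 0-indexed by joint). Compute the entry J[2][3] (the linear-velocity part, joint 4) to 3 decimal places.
axis z_3 = (0.8660,-0.0000,-0.5000); lever o_n−o_3 = (0.3481,-4.5981,2.0670)
cross product → J_v[:, 3] = (-2.2990,-1.9641,-3.9821)
J_ω[:, 3] = z_3
entry J[2][3] = -3.9821

-3.982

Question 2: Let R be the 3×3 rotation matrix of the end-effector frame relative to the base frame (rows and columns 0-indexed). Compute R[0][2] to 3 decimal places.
-0.808

End-effector z-axis (col 2 of R) = (-0.8080,0.4330,-0.3995)
R[0][2] = -0.8080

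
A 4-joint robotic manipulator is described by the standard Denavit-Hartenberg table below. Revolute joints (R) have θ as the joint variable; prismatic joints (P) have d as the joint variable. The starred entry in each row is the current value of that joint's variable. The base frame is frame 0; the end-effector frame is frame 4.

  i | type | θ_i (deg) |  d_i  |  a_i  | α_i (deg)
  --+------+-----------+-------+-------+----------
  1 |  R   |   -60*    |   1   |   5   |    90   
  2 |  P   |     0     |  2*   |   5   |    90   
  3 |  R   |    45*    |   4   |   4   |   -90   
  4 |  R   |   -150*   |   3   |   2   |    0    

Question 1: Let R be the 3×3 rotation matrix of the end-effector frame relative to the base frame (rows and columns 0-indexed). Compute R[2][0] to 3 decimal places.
-0.500

End-effector x-axis (col 0 of R) = (0.2241,0.8365,-0.5000)
R[2][0] = -0.5000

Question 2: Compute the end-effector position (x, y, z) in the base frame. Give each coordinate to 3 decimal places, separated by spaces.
-0.217 -11.074 -4.000

after link 1: o_1 = (2.5000, -4.3301, 1.0000)
after link 2: o_2 = (3.2679, -9.6603, 1.0000)
after link 3: o_3 = (2.2327, -13.5240, -3.0000)
after link 4: o_4 = (-0.2168, -11.0745, -4.0000)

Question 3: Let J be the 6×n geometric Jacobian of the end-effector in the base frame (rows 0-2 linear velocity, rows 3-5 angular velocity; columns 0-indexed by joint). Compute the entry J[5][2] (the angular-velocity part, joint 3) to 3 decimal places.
axis z_2 = (-0.0000,-0.0000,-1.0000); lever o_n−o_2 = (-3.4848,-1.4142,-5.0000)
cross product → J_v[:, 2] = (-1.4142,3.4848,-0.0000)
J_ω[:, 2] = z_2
entry J[5][2] = -1.0000

-1.000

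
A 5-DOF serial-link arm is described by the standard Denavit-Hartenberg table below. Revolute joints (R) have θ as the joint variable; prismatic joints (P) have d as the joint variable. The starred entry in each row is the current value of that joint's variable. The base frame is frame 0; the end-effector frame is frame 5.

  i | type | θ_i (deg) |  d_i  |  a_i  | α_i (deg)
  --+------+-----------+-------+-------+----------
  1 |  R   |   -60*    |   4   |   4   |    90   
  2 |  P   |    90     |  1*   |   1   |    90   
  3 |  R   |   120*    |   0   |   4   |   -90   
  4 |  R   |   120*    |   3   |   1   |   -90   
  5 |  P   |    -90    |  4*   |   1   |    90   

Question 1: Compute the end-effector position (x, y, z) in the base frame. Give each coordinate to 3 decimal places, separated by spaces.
after link 1: o_1 = (2.0000, -3.4641, 4.0000)
after link 2: o_2 = (1.1340, -3.9641, 5.0000)
after link 3: o_3 = (-1.8660, -5.6962, 3.0000)
after link 4: o_4 = (-0.6250, -3.9796, 0.6519)
after link 5: o_5 = (3.4061, -3.9617, 1.5179)

3.406 -3.962 1.518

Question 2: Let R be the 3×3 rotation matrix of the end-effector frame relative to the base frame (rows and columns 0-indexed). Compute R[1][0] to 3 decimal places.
0.250

End-effector x-axis (col 0 of R) = (0.4330,0.2500,-0.8660)
R[1][0] = 0.2500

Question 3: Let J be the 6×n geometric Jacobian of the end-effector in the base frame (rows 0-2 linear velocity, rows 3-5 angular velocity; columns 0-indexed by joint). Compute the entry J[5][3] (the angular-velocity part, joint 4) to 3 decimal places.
axis z_3 = (0.4330,0.2500,-0.8660); lever o_n−o_3 = (5.2721,1.7345,-1.4821)
cross product → J_v[:, 3] = (1.1316,-3.9240,-0.5670)
J_ω[:, 3] = z_3
entry J[5][3] = -0.8660

-0.866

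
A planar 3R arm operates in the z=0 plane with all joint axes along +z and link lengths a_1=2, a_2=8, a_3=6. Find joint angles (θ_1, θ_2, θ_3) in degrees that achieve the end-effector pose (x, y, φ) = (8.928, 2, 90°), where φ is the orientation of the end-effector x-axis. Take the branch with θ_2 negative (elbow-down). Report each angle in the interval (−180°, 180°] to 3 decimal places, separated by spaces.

wrist centre = target − a_3·(cos φ, sin φ) = (8.9280, -4.0000)
cos θ_2 = (95.7092−2²−8²)/(2·2·8) = 0.8659; θ_2 = -30.0130° (elbow-down)
β = atan2(-4.0000,8.9280) = -24.1337°; ψ = atan2(-4.0016,8.9273) = -24.1438°
θ_1 = β − ψ = 0.0101°
θ_3 = φ − θ_1 − θ_2 = 120.0029° (wrapped to (-180°,180°])

0.010 -30.013 120.003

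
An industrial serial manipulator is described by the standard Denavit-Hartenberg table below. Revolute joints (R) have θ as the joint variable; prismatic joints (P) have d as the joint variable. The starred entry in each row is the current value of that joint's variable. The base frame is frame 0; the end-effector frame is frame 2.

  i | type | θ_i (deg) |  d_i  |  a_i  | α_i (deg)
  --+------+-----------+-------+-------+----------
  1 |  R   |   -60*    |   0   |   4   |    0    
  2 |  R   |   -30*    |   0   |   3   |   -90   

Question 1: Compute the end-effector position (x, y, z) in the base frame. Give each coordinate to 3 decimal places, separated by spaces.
after link 1: o_1 = (2.0000, -3.4641, 0.0000)
after link 2: o_2 = (2.0000, -6.4641, 0.0000)

2.000 -6.464 0.000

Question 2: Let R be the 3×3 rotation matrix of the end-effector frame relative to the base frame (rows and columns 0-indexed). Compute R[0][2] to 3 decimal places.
1.000

End-effector z-axis (col 2 of R) = (1.0000,0.0000,0.0000)
R[0][2] = 1.0000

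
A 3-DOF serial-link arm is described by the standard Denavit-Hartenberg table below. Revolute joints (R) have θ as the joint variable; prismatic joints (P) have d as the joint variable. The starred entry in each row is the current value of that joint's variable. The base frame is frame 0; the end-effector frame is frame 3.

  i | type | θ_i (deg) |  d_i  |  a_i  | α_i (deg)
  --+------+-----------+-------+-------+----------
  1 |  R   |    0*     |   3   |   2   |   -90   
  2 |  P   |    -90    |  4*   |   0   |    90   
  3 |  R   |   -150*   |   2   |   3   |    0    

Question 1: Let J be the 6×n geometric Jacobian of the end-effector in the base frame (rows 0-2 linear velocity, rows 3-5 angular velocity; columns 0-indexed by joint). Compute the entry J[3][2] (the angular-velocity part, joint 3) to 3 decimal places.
-1.000

axis z_2 = (-1.0000,0.0000,0.0000); lever o_n−o_2 = (-2.0000,-1.5000,-2.5981)
cross product → J_v[:, 2] = (-0.0000,-2.5981,1.5000)
J_ω[:, 2] = z_2
entry J[3][2] = -1.0000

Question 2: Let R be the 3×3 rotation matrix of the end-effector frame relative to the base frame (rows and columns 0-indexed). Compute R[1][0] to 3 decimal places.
-0.500

End-effector x-axis (col 0 of R) = (-0.0000,-0.5000,-0.8660)
R[1][0] = -0.5000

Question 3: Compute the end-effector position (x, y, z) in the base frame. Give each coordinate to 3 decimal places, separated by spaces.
-0.000 2.500 0.402

after link 1: o_1 = (2.0000, 0.0000, 3.0000)
after link 2: o_2 = (2.0000, 4.0000, 3.0000)
after link 3: o_3 = (-0.0000, 2.5000, 0.4019)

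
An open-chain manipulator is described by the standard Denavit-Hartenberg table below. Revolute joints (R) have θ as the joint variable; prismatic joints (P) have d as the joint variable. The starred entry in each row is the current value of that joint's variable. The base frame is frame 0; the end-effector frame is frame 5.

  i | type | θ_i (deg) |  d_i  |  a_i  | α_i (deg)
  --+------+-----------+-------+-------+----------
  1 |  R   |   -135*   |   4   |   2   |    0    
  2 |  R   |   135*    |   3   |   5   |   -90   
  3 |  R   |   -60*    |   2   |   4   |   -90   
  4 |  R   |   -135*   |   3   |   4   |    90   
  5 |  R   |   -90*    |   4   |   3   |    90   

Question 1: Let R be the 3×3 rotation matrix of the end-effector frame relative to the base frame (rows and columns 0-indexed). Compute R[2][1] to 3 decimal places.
-0.612

End-effector y-axis (col 1 of R) = (-0.3536,-0.7071,-0.6124)
R[2][1] = -0.6124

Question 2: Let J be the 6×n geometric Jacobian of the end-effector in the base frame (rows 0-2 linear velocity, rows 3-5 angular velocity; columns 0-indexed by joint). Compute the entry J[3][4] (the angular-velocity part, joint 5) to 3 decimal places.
-0.354

axis z_4 = (-0.3536,-0.7071,-0.6124); lever o_n−o_4 = (-4.0123,-2.8284,-0.9495)
cross product → J_v[:, 4] = (-1.0607,2.1213,-1.8371)
J_ω[:, 4] = z_4
entry J[3][4] = -0.3536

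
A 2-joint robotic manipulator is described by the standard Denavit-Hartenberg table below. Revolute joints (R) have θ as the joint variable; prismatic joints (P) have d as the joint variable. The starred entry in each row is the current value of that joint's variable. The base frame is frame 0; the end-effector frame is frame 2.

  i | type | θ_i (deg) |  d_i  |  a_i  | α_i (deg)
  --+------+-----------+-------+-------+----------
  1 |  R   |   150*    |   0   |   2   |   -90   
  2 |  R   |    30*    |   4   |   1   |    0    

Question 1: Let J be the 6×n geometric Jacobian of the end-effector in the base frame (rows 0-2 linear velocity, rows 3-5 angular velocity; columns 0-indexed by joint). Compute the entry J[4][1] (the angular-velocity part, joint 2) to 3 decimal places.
-0.866

axis z_1 = (-0.5000,-0.8660,0.0000); lever o_n−o_1 = (-2.7500,-3.0311,-0.5000)
cross product → J_v[:, 1] = (0.4330,-0.2500,-0.8660)
J_ω[:, 1] = z_1
entry J[4][1] = -0.8660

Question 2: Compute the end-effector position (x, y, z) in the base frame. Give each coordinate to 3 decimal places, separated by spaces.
after link 1: o_1 = (-1.7321, 1.0000, 0.0000)
after link 2: o_2 = (-4.4821, -2.0311, -0.5000)

-4.482 -2.031 -0.500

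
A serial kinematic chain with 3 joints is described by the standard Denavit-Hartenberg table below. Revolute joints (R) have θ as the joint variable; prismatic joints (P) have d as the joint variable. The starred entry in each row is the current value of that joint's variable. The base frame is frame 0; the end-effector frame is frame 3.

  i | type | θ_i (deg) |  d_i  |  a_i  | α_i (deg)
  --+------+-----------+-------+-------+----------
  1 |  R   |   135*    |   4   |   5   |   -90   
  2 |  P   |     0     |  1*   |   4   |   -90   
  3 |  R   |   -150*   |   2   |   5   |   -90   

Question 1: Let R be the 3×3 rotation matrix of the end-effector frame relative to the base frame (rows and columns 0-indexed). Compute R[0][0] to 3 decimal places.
0.259

End-effector x-axis (col 0 of R) = (0.2588,-0.9659,0.0000)
R[0][0] = 0.2588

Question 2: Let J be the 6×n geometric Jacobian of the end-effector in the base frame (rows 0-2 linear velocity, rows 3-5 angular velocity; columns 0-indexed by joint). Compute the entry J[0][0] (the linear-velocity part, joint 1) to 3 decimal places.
axis z_0 = ẑ; lever o_n−o_0 = (-5.7770,0.8272,2.0000)
cross product → J_v[:, 0] = (-0.8272,-5.7770,0.0000)
J_ω[:, 0] = z_0
entry J[0][0] = -0.8272

-0.827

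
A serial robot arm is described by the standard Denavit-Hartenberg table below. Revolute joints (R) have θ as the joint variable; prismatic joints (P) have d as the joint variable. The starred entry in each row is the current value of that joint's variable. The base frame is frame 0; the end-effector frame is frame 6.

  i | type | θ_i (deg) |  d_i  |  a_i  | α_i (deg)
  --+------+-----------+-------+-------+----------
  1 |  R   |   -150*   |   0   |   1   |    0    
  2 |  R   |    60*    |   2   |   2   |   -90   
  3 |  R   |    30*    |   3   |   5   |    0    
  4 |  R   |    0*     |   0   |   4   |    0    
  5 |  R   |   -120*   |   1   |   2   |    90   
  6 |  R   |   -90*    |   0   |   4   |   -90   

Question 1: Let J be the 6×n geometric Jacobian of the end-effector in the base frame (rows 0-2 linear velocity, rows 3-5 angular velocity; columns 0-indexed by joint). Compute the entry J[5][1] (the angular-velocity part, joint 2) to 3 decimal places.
axis z_1 = (0.0000,0.0000,1.0000); lever o_n−o_1 = (-0.0000,-9.7942,-0.5000)
cross product → J_v[:, 1] = (9.7942,-0.0000,0.0000)
J_ω[:, 1] = z_1
entry J[5][1] = 1.0000

1.000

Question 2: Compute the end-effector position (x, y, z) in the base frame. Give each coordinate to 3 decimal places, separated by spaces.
after link 1: o_1 = (-0.8660, -0.5000, 0.0000)
after link 2: o_2 = (-0.8660, -2.5000, 2.0000)
after link 3: o_3 = (2.1340, -6.8301, -0.5000)
after link 4: o_4 = (2.1340, -10.2942, -2.5000)
after link 5: o_5 = (3.1340, -10.2942, -0.5000)
after link 6: o_6 = (-0.8660, -10.2942, -0.5000)

-0.866 -10.294 -0.500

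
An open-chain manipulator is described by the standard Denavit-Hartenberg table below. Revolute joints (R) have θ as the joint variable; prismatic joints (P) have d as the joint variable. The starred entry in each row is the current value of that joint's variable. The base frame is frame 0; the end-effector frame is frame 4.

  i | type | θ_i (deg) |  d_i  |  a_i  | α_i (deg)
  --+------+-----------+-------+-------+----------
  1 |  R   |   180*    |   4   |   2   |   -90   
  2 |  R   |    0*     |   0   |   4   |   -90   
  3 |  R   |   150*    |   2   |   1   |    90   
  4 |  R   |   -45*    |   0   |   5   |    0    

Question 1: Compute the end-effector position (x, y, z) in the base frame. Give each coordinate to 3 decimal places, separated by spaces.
-2.072 2.268 5.536

after link 1: o_1 = (-2.0000, 0.0000, 4.0000)
after link 2: o_2 = (-6.0000, 0.0000, 4.0000)
after link 3: o_3 = (-5.1340, 0.5000, 2.0000)
after link 4: o_4 = (-2.0721, 2.2678, 5.5355)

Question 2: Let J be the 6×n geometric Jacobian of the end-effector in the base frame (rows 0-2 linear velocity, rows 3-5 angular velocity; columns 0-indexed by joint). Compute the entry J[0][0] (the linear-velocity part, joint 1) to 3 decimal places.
axis z_0 = ẑ; lever o_n−o_0 = (-2.0721,2.2678,5.5355)
cross product → J_v[:, 0] = (-2.2678,-2.0721,0.0000)
J_ω[:, 0] = z_0
entry J[0][0] = -2.2678

-2.268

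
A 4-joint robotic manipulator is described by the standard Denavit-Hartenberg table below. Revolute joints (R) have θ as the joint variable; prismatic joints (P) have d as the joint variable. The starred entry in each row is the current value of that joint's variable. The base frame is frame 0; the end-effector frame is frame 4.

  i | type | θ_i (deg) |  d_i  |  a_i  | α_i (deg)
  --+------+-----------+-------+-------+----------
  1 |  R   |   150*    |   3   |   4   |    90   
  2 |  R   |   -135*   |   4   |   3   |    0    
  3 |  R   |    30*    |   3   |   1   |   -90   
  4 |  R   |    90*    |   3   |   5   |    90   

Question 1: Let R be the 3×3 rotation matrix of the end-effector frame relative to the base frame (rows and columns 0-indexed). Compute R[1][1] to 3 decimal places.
0.483

End-effector y-axis (col 1 of R) = (-0.8365,0.4830,-0.2588)
R[1][1] = 0.4830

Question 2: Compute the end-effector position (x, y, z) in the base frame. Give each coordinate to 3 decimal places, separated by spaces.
-2.912 3.991 -0.864

after link 1: o_1 = (-3.4641, 2.0000, 3.0000)
after link 2: o_2 = (0.3730, 4.4034, 0.8787)
after link 3: o_3 = (2.0972, 6.8721, -0.0872)
after link 4: o_4 = (-2.9124, 3.9909, -0.8637)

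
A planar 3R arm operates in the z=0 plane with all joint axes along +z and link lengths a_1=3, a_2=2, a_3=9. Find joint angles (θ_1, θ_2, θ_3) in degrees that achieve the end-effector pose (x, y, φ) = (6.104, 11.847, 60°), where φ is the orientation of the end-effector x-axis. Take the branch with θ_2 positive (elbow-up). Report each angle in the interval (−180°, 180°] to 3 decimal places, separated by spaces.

44.990 60.012 -45.002

wrist centre = target − a_3·(cos φ, sin φ) = (1.6040, 4.0528)
cos θ_2 = (18.9978−3²−2²)/(2·3·2) = 0.4998; θ_2 = 60.0123° (elbow-up)
β = atan2(4.0528,1.6040) = 68.4074°; ψ = atan2(1.7323,3.9996) = 23.4178°
θ_1 = β − ψ = 44.9897°
θ_3 = φ − θ_1 − θ_2 = -45.0019° (wrapped to (-180°,180°])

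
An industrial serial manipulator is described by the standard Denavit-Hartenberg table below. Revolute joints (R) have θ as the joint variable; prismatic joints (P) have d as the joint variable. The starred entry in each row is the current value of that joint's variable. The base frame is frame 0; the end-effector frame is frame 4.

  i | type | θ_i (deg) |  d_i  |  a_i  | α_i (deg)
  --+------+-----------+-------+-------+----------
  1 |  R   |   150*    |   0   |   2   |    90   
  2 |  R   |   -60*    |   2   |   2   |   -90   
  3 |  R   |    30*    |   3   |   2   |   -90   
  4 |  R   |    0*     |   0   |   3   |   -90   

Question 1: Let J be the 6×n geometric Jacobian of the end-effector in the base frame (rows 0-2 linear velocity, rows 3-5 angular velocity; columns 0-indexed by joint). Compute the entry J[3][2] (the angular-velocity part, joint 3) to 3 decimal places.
axis z_2 = (-0.7500,0.4330,0.5000); lever o_n−o_2 = (-5.3750,0.2165,-2.2500)
cross product → J_v[:, 2] = (-1.0825,-4.3750,2.1651)
J_ω[:, 2] = z_2
entry J[3][2] = -0.7500

-0.750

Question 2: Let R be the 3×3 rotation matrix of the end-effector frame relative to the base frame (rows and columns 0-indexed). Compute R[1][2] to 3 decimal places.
-0.433

End-effector z-axis (col 2 of R) = (0.7500,-0.4330,-0.5000)
R[1][2] = -0.4330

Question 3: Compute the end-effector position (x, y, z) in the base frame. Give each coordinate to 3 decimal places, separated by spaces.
after link 1: o_1 = (-1.7321, 1.0000, 0.0000)
after link 2: o_2 = (-1.5981, 3.2321, -1.7321)
after link 3: o_3 = (-5.0981, 4.0981, -1.7321)
after link 4: o_4 = (-6.9731, 3.4486, -3.9821)

-6.973 3.449 -3.982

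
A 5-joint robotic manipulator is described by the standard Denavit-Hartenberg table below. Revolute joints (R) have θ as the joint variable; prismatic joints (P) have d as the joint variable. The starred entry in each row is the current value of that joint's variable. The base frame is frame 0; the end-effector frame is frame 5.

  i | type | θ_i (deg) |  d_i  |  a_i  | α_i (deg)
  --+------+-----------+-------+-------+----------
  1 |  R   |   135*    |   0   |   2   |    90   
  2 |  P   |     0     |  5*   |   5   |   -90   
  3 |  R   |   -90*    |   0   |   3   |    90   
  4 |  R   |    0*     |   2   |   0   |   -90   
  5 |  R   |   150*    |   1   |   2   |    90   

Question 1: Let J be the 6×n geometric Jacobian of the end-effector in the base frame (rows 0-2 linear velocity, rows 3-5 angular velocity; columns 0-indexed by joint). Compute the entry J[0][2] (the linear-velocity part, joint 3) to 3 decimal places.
axis z_2 = (0.0000,0.0000,1.0000); lever o_n−o_2 = (1.6037,0.1895,1.0000)
cross product → J_v[:, 2] = (-0.1895,1.6037,0.0000)
J_ω[:, 2] = z_2
entry J[0][2] = -0.1895

-0.189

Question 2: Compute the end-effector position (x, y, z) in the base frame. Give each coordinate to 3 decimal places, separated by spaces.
after link 1: o_1 = (-1.4142, 1.4142, 0.0000)
after link 2: o_2 = (-1.4142, 8.4853, 0.0000)
after link 3: o_3 = (0.7071, 10.6066, 0.0000)
after link 4: o_4 = (2.1213, 9.1924, 0.0000)
after link 5: o_5 = (0.1895, 8.6748, 1.0000)

0.189 8.675 1.000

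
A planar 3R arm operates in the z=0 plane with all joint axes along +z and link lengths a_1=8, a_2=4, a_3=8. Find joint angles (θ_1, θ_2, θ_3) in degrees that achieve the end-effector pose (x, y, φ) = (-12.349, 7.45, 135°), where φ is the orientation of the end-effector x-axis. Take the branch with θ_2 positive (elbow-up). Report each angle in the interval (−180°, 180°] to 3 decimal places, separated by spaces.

wrist centre = target − a_3·(cos φ, sin φ) = (-6.6921, 1.7931)
cos θ_2 = (48.0002−8²−4²)/(2·8·4) = -0.5000; θ_2 = 119.9998° (elbow-up)
β = atan2(1.7931,-6.6921) = 165.0001°; ψ = atan2(3.4641,6.0000) = 30.0000°
θ_1 = β − ψ = 135.0001°
θ_3 = φ − θ_1 − θ_2 = -119.9999° (wrapped to (-180°,180°])

135.000 120.000 -120.000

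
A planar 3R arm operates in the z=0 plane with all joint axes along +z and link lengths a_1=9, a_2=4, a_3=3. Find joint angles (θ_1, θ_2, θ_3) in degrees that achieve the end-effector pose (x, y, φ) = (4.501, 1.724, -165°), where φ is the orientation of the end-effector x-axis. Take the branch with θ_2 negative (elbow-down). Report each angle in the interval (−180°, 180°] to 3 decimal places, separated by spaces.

45.002 -120.005 -89.997

wrist centre = target − a_3·(cos φ, sin φ) = (7.3988, 2.5005)
cos θ_2 = (60.9942−9²−4²)/(2·9·4) = -0.5001; θ_2 = -120.0053° (elbow-down)
β = atan2(2.5005,7.3988) = 18.6730°; ψ = atan2(-3.4639,6.9997) = -26.3293°
θ_1 = β − ψ = 45.0023°
θ_3 = φ − θ_1 − θ_2 = -89.9970° (wrapped to (-180°,180°])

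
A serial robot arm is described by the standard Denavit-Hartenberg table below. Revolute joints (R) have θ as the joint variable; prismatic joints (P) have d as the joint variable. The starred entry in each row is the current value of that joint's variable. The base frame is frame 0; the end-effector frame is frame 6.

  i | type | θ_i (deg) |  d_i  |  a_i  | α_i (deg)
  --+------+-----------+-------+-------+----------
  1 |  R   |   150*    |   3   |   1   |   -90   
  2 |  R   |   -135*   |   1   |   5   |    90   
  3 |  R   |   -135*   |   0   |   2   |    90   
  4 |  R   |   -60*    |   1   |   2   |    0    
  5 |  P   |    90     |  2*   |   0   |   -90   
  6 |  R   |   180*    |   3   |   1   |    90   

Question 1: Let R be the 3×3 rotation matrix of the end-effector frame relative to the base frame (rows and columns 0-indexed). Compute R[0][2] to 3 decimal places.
End-effector z-axis (col 2 of R) = (0.7866,0.3624,0.5000)
R[0][2] = 0.7866

0.787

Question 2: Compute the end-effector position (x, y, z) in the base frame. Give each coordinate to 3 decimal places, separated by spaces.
-0.490 -2.804 4.460

after link 1: o_1 = (-0.8660, 0.5000, 3.0000)
after link 2: o_2 = (1.6958, -2.1338, 6.5355)
after link 3: o_3 = (1.5369, -0.4090, 5.5355)
after link 4: o_4 = (-0.3898, 0.7033, 5.7603)
after link 5: o_5 = (-1.9629, -0.0214, 4.7603)
after link 6: o_6 = (-0.4901, -2.8036, 4.4597)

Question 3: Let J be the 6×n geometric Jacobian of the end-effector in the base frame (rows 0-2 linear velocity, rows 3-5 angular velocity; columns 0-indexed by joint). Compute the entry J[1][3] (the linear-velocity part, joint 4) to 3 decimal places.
0.167

axis z_3 = (-0.7866,-0.3624,-0.5000); lever o_n−o_3 = (-2.0270,-2.3945,-1.0758)
cross product → J_v[:, 3] = (-0.8074,0.1673,1.1489)
J_ω[:, 3] = z_3
entry J[1][3] = 0.1673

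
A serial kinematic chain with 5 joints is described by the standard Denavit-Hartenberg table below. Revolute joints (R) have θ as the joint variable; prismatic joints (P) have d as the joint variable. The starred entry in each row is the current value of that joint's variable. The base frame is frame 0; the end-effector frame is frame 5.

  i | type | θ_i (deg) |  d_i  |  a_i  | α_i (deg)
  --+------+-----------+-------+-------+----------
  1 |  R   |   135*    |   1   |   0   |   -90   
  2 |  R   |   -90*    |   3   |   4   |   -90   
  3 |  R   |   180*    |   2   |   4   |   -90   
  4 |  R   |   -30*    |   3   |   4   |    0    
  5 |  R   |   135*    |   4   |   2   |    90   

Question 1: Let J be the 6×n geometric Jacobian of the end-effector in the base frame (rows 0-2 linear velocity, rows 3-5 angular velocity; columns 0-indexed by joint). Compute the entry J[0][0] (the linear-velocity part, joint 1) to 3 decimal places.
5.609

axis z_0 = ẑ; lever o_n−o_0 = (-8.5335,-5.6087,-1.9465)
cross product → J_v[:, 0] = (5.6087,-8.5335,0.0000)
J_ω[:, 0] = z_0
entry J[0][0] = 5.6087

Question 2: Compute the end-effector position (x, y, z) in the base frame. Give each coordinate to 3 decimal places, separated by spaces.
after link 1: o_1 = (0.0000, 0.0000, 1.0000)
after link 2: o_2 = (-2.1213, -2.1213, 5.0000)
after link 3: o_3 = (-3.5355, -0.7071, 1.0000)
after link 4: o_4 = (-7.0711, -1.4142, -2.4641)
after link 5: o_5 = (-8.5335, -5.6087, -1.9465)

-8.533 -5.609 -1.946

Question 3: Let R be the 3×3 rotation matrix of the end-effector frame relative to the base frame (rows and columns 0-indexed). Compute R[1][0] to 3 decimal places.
-0.683

End-effector x-axis (col 0 of R) = (0.6830,-0.6830,0.2588)
R[1][0] = -0.6830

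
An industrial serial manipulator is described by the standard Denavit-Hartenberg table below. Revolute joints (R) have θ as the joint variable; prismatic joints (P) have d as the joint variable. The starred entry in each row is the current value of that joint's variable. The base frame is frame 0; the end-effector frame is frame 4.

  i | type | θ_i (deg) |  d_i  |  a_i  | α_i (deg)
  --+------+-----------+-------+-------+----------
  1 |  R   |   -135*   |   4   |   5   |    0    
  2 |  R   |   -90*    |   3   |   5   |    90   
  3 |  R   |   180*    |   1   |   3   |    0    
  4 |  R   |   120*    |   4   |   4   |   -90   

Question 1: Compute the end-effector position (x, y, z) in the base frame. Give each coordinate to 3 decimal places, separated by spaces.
-2.828 2.828 3.536

after link 1: o_1 = (-3.5355, -3.5355, 4.0000)
after link 2: o_2 = (-7.0711, -0.0000, 7.0000)
after link 3: o_3 = (-4.2426, -1.4142, 7.0000)
after link 4: o_4 = (-2.8284, 2.8284, 3.5359)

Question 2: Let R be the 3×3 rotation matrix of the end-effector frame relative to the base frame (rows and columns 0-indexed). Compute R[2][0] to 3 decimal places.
-0.866

End-effector x-axis (col 0 of R) = (-0.3536,0.3536,-0.8660)
R[2][0] = -0.8660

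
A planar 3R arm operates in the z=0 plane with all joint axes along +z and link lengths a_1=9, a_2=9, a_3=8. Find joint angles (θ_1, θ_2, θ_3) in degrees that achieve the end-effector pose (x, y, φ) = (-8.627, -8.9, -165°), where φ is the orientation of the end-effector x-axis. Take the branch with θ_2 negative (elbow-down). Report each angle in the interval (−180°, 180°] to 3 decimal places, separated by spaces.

-30.004 -134.999 0.003

wrist centre = target − a_3·(cos φ, sin φ) = (-0.8996, -6.8294)
cos θ_2 = (47.4506−9²−9²)/(2·9·9) = -0.7071; θ_2 = -134.9990° (elbow-down)
β = atan2(-6.8294,-0.8996) = -97.5040°; ψ = atan2(-6.3641,2.6361) = -67.4995°
θ_1 = β − ψ = -30.0044°
θ_3 = φ − θ_1 − θ_2 = 0.0035° (wrapped to (-180°,180°])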